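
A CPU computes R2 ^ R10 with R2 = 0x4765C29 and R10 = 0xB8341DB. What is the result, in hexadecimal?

0xFF51DF2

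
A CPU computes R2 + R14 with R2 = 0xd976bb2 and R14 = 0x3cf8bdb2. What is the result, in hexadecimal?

Add column by column in base 16, right to left:
  2+2 = 4
  b+b = 6 carry 1
  b+d+1 = 9 carry 1
  6+b+1 = 2 carry 1
  7+8+1 = 0 carry 1
  9+f+1 = 9 carry 1
  d+c+1 = a carry 1
  0+3+1 = 4

0x4a902964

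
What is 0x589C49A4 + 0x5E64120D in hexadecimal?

0xB7005BB1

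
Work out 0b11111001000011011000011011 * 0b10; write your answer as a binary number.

0b111110010000110110000110110

Multiply each base-2 digit by 2, carrying:
  1×2 = 2 → write 0 carry 1
  1×2+1 = 3 → write 1 carry 1
  0×2+1 = 1 → write 1
  1×2 = 2 → write 0 carry 1
  1×2+1 = 3 → write 1 carry 1
  0×2+1 = 1 → write 1
  0×2 = 0 → write 0
  0×2 = 0 → write 0
  0×2 = 0 → write 0
  1×2 = 2 → write 0 carry 1
  1×2+1 = 3 → write 1 carry 1
  0×2+1 = 1 → write 1
  1×2 = 2 → write 0 carry 1
  1×2+1 = 3 → write 1 carry 1
  0×2+1 = 1 → write 1
  0×2 = 0 → write 0
  0×2 = 0 → write 0
  0×2 = 0 → write 0
  1×2 = 2 → write 0 carry 1
  0×2+1 = 1 → write 1
  0×2 = 0 → write 0
  1×2 = 2 → write 0 carry 1
  1×2+1 = 3 → write 1 carry 1
  1×2+1 = 3 → write 1 carry 1
  1×2+1 = 3 → write 1 carry 1
  1×2+1 = 3 → write 1 carry 1
  remaining carry: 1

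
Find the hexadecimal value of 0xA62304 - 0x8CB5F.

0x9D57A5

Subtract column by column in base 16:
  4-F → 5 (borrow)
  0-5-1 → A (borrow)
  3-B-1 → 7 (borrow)
  2-C-1 → 5 (borrow)
  6-8-1 → D (borrow)
  A-0-1 → 9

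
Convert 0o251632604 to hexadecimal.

0x2a73584

Each octal digit is 3 bits: 2=010 5=101 1=001 6=110 3=011 2=010 6=110 0=000 4=100.
Group the bits into nibbles: 0010 1010 0111 0011 0101 1000 0100 → 2a73584.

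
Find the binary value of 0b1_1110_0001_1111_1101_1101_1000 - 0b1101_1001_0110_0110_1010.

Subtract column by column in base 2:
  0-0 → 0
  0-1 → 1 (borrow)
  0-0-1 → 1 (borrow)
  1-1-1 → 1 (borrow)
  1-0-1 → 0
  0-1 → 1 (borrow)
  1-1-1 → 1 (borrow)
  1-0-1 → 0
  1-0 → 1
  0-1 → 1 (borrow)
  1-1-1 → 1 (borrow)
  1-0-1 → 0
  1-1 → 0
  1-0 → 1
  1-0 → 1
  1-1 → 0
  1-1 → 0
  0-0 → 0
  0-1 → 1 (borrow)
  0-1-1 → 0 (borrow)
  0-0-1 → 1 (borrow)
  1-0-1 → 0
  1-0 → 1
  1-0 → 1
  1-0 → 1

0b1110101000110011101101110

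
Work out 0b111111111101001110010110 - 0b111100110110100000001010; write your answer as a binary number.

0b11000110101110001100

Subtract column by column in base 2:
  0-0 → 0
  1-1 → 0
  1-0 → 1
  0-1 → 1 (borrow)
  1-0-1 → 0
  0-0 → 0
  0-0 → 0
  1-0 → 1
  1-0 → 1
  1-0 → 1
  0-0 → 0
  0-1 → 1 (borrow)
  1-0-1 → 0
  0-1 → 1 (borrow)
  1-1-1 → 1 (borrow)
  1-0-1 → 0
  1-1 → 0
  1-1 → 0
  1-0 → 1
  1-0 → 1
  1-1 → 0
  1-1 → 0
  1-1 → 0
  1-1 → 0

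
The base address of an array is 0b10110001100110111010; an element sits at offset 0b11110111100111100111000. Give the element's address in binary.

Add column by column in base 2, right to left:
  0+0 = 0
  1+0 = 1
  0+0 = 0
  1+1 = 0 carry 1
  1+1+1 = 1 carry 1
  1+1+1 = 1 carry 1
  0+0+1 = 1
  1+0 = 1
  1+1 = 0 carry 1
  0+1+1 = 0 carry 1
  0+1+1 = 0 carry 1
  1+1+1 = 1 carry 1
  1+0+1 = 0 carry 1
  0+0+1 = 1
  0+1 = 1
  0+1 = 1
  1+1 = 0 carry 1
  1+1+1 = 1 carry 1
  0+0+1 = 1
  1+1 = 0 carry 1
  0+1+1 = 0 carry 1
  0+1+1 = 0 carry 1
  0+1+1 = 0 carry 1
  final carry 1

0b100001101110100011110010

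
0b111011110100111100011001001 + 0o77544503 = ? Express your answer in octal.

0b111011110100111100011001001 = 0o736474311 in octal.
Add column by column in base 8, right to left:
  1+3 = 4
  1+0 = 1
  3+5 = 0 carry 1
  4+4+1 = 1 carry 1
  7+4+1 = 4 carry 1
  4+5+1 = 2 carry 1
  6+7+1 = 6 carry 1
  3+7+1 = 3 carry 1
  7+0+1 = 0 carry 1
  final carry 1

0o1036241014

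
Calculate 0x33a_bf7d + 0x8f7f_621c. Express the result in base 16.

0x92ba2199

Add column by column in base 16, right to left:
  d+c = 9 carry 1
  7+1+1 = 9
  f+2 = 1 carry 1
  b+6+1 = 2 carry 1
  a+f+1 = a carry 1
  3+7+1 = b
  3+f = 2 carry 1
  0+8+1 = 9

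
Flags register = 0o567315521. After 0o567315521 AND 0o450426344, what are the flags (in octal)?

0o440004100

AND each oct digit independently (no carries):
  5&4=4, 6&5=4, 7&0=0, 3&4=0, 1&2=0, 5&6=4, 5&3=1, 2&4=0, 1&4=0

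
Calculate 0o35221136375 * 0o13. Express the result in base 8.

Multiply each base-8 digit by 11, carrying:
  5×11 = 55 → write 7 carry 6
  7×11+6 = 83 → write 3 carry 10
  3×11+10 = 43 → write 3 carry 5
  6×11+5 = 71 → write 7 carry 8
  3×11+8 = 41 → write 1 carry 5
  1×11+5 = 16 → write 0 carry 2
  1×11+2 = 13 → write 5 carry 1
  2×11+1 = 23 → write 7 carry 2
  2×11+2 = 24 → write 0 carry 3
  5×11+3 = 58 → write 2 carry 7
  3×11+7 = 40 → write 0 carry 5
  remaining carry: 5

0o502075017337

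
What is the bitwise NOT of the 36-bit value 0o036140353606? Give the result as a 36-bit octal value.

Each oct digit d becomes 7−d:
  0→7, 3→4, 6→1, 1→6, 4→3, 0→7, 3→4, 5→2, 3→4, 6→1, 0→7, 6→1

0o741637424171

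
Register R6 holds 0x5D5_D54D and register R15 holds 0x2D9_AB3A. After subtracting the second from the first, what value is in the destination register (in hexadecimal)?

Subtract column by column in base 16:
  D-A → 3
  4-3 → 1
  5-B → A (borrow)
  D-A-1 → 2
  5-9 → C (borrow)
  D-D-1 → F (borrow)
  5-2-1 → 2

0x2FC2A13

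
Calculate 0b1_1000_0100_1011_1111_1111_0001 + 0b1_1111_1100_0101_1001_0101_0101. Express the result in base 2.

Add column by column in base 2, right to left:
  1+1 = 0 carry 1
  0+0+1 = 1
  0+1 = 1
  0+0 = 0
  1+1 = 0 carry 1
  1+0+1 = 0 carry 1
  1+1+1 = 1 carry 1
  1+0+1 = 0 carry 1
  1+1+1 = 1 carry 1
  1+0+1 = 0 carry 1
  1+0+1 = 0 carry 1
  1+1+1 = 1 carry 1
  1+1+1 = 1 carry 1
  1+0+1 = 0 carry 1
  0+1+1 = 0 carry 1
  1+0+1 = 0 carry 1
  0+0+1 = 1
  0+0 = 0
  1+1 = 0 carry 1
  0+1+1 = 0 carry 1
  0+1+1 = 0 carry 1
  0+1+1 = 0 carry 1
  0+1+1 = 0 carry 1
  1+1+1 = 1 carry 1
  1+1+1 = 1 carry 1
  final carry 1

0b11100000010001100101000110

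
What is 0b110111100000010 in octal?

Group the bits in threes: 110 111 100 000 010 → 67402.

0o67402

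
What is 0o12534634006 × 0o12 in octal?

0o152640030074

Multiply each base-8 digit by 10, carrying:
  6×10 = 60 → write 4 carry 7
  0×10+7 = 7 → write 7
  0×10 = 0 → write 0
  4×10 = 40 → write 0 carry 5
  3×10+5 = 35 → write 3 carry 4
  6×10+4 = 64 → write 0 carry 8
  4×10+8 = 48 → write 0 carry 6
  3×10+6 = 36 → write 4 carry 4
  5×10+4 = 54 → write 6 carry 6
  2×10+6 = 26 → write 2 carry 3
  1×10+3 = 13 → write 5 carry 1
  remaining carry: 1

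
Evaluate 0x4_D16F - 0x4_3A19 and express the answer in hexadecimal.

Subtract column by column in base 16:
  F-9 → 6
  6-1 → 5
  1-A → 7 (borrow)
  D-3-1 → 9
  4-4 → 0

0x9756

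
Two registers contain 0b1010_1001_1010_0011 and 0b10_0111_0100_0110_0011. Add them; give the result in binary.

0b110001111000000110

Add column by column in base 2, right to left:
  1+1 = 0 carry 1
  1+1+1 = 1 carry 1
  0+0+1 = 1
  0+0 = 0
  0+0 = 0
  1+1 = 0 carry 1
  0+1+1 = 0 carry 1
  1+0+1 = 0 carry 1
  1+0+1 = 0 carry 1
  0+0+1 = 1
  0+1 = 1
  1+0 = 1
  0+1 = 1
  1+1 = 0 carry 1
  0+1+1 = 0 carry 1
  1+0+1 = 0 carry 1
  0+0+1 = 1
  0+1 = 1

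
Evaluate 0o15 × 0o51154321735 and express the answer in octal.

Multiply each base-8 digit by 13, carrying:
  5×13 = 65 → write 1 carry 8
  3×13+8 = 47 → write 7 carry 5
  7×13+5 = 96 → write 0 carry 12
  1×13+12 = 25 → write 1 carry 3
  2×13+3 = 29 → write 5 carry 3
  3×13+3 = 42 → write 2 carry 5
  4×13+5 = 57 → write 1 carry 7
  5×13+7 = 72 → write 0 carry 9
  1×13+9 = 22 → write 6 carry 2
  1×13+2 = 15 → write 7 carry 1
  5×13+1 = 66 → write 2 carry 8
  remaining carry: 10

0o1027601251071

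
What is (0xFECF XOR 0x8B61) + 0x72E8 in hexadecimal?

First 0xFECF XOR 0x8B61 = 0x75AE.
Add column by column in base 16, right to left:
  E+8 = 6 carry 1
  A+E+1 = 9 carry 1
  5+2+1 = 8
  7+7 = E

0xE896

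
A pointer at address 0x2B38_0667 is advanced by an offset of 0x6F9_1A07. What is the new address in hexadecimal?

0x3231206E

Add column by column in base 16, right to left:
  7+7 = E
  6+0 = 6
  6+A = 0 carry 1
  0+1+1 = 2
  8+9 = 1 carry 1
  3+F+1 = 3 carry 1
  B+6+1 = 2 carry 1
  2+0+1 = 3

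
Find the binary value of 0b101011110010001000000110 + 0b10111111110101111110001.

0b1000011110000110111110111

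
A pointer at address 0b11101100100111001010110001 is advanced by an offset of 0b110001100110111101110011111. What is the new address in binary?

0b1001111001011110111001010000

Add column by column in base 2, right to left:
  1+1 = 0 carry 1
  0+1+1 = 0 carry 1
  0+1+1 = 0 carry 1
  0+1+1 = 0 carry 1
  1+1+1 = 1 carry 1
  1+0+1 = 0 carry 1
  0+0+1 = 1
  1+1 = 0 carry 1
  0+1+1 = 0 carry 1
  1+1+1 = 1 carry 1
  0+0+1 = 1
  0+1 = 1
  1+1 = 0 carry 1
  1+1+1 = 1 carry 1
  1+1+1 = 1 carry 1
  0+0+1 = 1
  0+1 = 1
  1+1 = 0 carry 1
  0+0+1 = 1
  0+0 = 0
  1+1 = 0 carry 1
  1+1+1 = 1 carry 1
  0+0+1 = 1
  1+0 = 1
  1+0 = 1
  1+1 = 0 carry 1
  0+1+1 = 0 carry 1
  final carry 1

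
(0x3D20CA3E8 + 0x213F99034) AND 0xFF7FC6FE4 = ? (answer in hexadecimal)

0x5E6042404

Add column by column in base 16, right to left:
  8+4 = C
  E+3 = 1 carry 1
  3+0+1 = 4
  A+9 = 3 carry 1
  C+9+1 = 6 carry 1
  0+F+1 = 0 carry 1
  2+3+1 = 6
  D+1 = E
  3+2 = 5
Sum = 0x5E606341C; now AND with 0xFF7FC6FE4:
  5&F=5, E&F=E, 6&7=6, 0&F=0, 6&C=4, 3&6=2, 4&F=4, 1&E=0, C&4=4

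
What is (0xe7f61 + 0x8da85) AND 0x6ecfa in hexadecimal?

0x648e2

Add column by column in base 16, right to left:
  1+5 = 6
  6+8 = e
  f+a = 9 carry 1
  7+d+1 = 5 carry 1
  e+8+1 = 7 carry 1
  final carry 1
Sum = 0x1759e6; now AND with 0x6ecfa:
  1&0=0, 7&6=6, 5&e=4, 9&c=8, e&f=e, 6&a=2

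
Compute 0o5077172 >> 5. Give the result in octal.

0o121763

5 bits is not a whole number of base-8 digits; in binary: 101000111111001111010 >> 5 = 1010001111110011.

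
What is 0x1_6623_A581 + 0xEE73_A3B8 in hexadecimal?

0x254974939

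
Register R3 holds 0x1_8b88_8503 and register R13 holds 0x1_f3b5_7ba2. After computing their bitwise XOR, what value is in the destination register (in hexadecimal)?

0x0783dfea1

XOR each hex digit independently (no carries):
  1^1=0, 8^f=7, b^3=8, 8^b=3, 8^5=d, 8^7=f, 5^b=e, 0^a=a, 3^2=1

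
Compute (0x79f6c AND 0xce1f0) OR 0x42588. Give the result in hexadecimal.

0x4a5e8

0x79f6c AND 0xce1f0 = 0x48160.
Then OR with 0x42588.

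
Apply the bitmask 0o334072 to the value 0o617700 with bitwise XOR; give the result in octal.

XOR each oct digit independently (no carries):
  6^3=5, 1^3=2, 7^4=3, 7^0=7, 0^7=7, 0^2=2

0o523772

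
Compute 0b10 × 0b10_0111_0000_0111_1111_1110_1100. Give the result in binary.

Multiply each base-2 digit by 2, carrying:
  0×2 = 0 → write 0
  0×2 = 0 → write 0
  1×2 = 2 → write 0 carry 1
  1×2+1 = 3 → write 1 carry 1
  0×2+1 = 1 → write 1
  1×2 = 2 → write 0 carry 1
  1×2+1 = 3 → write 1 carry 1
  1×2+1 = 3 → write 1 carry 1
  1×2+1 = 3 → write 1 carry 1
  1×2+1 = 3 → write 1 carry 1
  1×2+1 = 3 → write 1 carry 1
  1×2+1 = 3 → write 1 carry 1
  1×2+1 = 3 → write 1 carry 1
  1×2+1 = 3 → write 1 carry 1
  1×2+1 = 3 → write 1 carry 1
  0×2+1 = 1 → write 1
  0×2 = 0 → write 0
  0×2 = 0 → write 0
  0×2 = 0 → write 0
  0×2 = 0 → write 0
  1×2 = 2 → write 0 carry 1
  1×2+1 = 3 → write 1 carry 1
  1×2+1 = 3 → write 1 carry 1
  0×2+1 = 1 → write 1
  0×2 = 0 → write 0
  1×2 = 2 → write 0 carry 1
  remaining carry: 1

0b100111000001111111111011000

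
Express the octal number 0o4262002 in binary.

0b100010110010000000010

Each octal digit is 3 bits: 4=100 2=010 6=110 2=010 0=000 0=000 2=010.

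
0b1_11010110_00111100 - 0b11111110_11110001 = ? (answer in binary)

Subtract column by column in base 2:
  0-1 → 1 (borrow)
  0-0-1 → 1 (borrow)
  1-0-1 → 0
  1-0 → 1
  1-1 → 0
  1-1 → 0
  0-1 → 1 (borrow)
  0-1-1 → 0 (borrow)
  0-0-1 → 1 (borrow)
  1-1-1 → 1 (borrow)
  1-1-1 → 1 (borrow)
  0-1-1 → 0 (borrow)
  1-1-1 → 1 (borrow)
  0-1-1 → 0 (borrow)
  1-1-1 → 1 (borrow)
  1-1-1 → 1 (borrow)
  1-0-1 → 0

0b1101011101001011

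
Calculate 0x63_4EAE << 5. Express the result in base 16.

0xC69D5C0

5 bits is not a whole number of base-16 digits; in binary: 11000110100111010101110 << 5 = 1100011010011101010111000000.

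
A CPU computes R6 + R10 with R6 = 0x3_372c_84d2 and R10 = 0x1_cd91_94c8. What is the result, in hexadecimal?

0x504be199a

Add column by column in base 16, right to left:
  2+8 = a
  d+c = 9 carry 1
  4+4+1 = 9
  8+9 = 1 carry 1
  c+1+1 = e
  2+9 = b
  7+d = 4 carry 1
  3+c+1 = 0 carry 1
  3+1+1 = 5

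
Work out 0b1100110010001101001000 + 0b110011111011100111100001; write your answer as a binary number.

0b1000000101101110100101001

Add column by column in base 2, right to left:
  0+1 = 1
  0+0 = 0
  0+0 = 0
  1+0 = 1
  0+0 = 0
  0+1 = 1
  1+1 = 0 carry 1
  0+1+1 = 0 carry 1
  1+1+1 = 1 carry 1
  1+0+1 = 0 carry 1
  0+0+1 = 1
  0+1 = 1
  0+1 = 1
  1+1 = 0 carry 1
  0+0+1 = 1
  0+1 = 1
  1+1 = 0 carry 1
  1+1+1 = 1 carry 1
  0+1+1 = 0 carry 1
  0+1+1 = 0 carry 1
  1+0+1 = 0 carry 1
  1+0+1 = 0 carry 1
  0+1+1 = 0 carry 1
  0+1+1 = 0 carry 1
  final carry 1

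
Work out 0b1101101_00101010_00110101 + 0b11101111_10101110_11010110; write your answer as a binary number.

0b1010111001101100100001011

Add column by column in base 2, right to left:
  1+0 = 1
  0+1 = 1
  1+1 = 0 carry 1
  0+0+1 = 1
  1+1 = 0 carry 1
  1+0+1 = 0 carry 1
  0+1+1 = 0 carry 1
  0+1+1 = 0 carry 1
  0+0+1 = 1
  1+1 = 0 carry 1
  0+1+1 = 0 carry 1
  1+1+1 = 1 carry 1
  0+0+1 = 1
  1+1 = 0 carry 1
  0+0+1 = 1
  0+1 = 1
  1+1 = 0 carry 1
  0+1+1 = 0 carry 1
  1+1+1 = 1 carry 1
  1+1+1 = 1 carry 1
  0+0+1 = 1
  1+1 = 0 carry 1
  1+1+1 = 1 carry 1
  0+1+1 = 0 carry 1
  final carry 1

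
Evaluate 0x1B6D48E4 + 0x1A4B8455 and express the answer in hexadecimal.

0x35B8CD39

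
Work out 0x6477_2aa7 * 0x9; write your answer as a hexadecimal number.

Multiply each base-16 digit by 9, carrying:
  7×9 = 63 → write f carry 3
  a×9+3 = 93 → write d carry 5
  a×9+5 = 95 → write f carry 5
  2×9+5 = 23 → write 7 carry 1
  7×9+1 = 64 → write 0 carry 4
  7×9+4 = 67 → write 3 carry 4
  4×9+4 = 40 → write 8 carry 2
  6×9+2 = 56 → write 8 carry 3
  remaining carry: 3

0x388307fdf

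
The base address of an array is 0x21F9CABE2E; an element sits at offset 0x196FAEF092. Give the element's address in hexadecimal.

Add column by column in base 16, right to left:
  E+2 = 0 carry 1
  2+9+1 = C
  E+0 = E
  B+F = A carry 1
  A+E+1 = 9 carry 1
  C+A+1 = 7 carry 1
  9+F+1 = 9 carry 1
  F+6+1 = 6 carry 1
  1+9+1 = B
  2+1 = 3

0x3B6979AEC0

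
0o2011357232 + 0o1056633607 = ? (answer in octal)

Add column by column in base 8, right to left:
  2+7 = 1 carry 1
  3+0+1 = 4
  2+6 = 0 carry 1
  7+3+1 = 3 carry 1
  5+3+1 = 1 carry 1
  3+6+1 = 2 carry 1
  1+6+1 = 0 carry 1
  1+5+1 = 7
  0+0 = 0
  2+1 = 3

0o3070213041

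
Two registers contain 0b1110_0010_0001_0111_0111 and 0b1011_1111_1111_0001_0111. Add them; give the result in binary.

0b110100010000010001110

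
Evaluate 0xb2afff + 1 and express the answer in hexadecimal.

The trailing 3 digits are F (max in base 16), so adding 1 cascades: they roll to 0 and the next digit up increments.

0xb2b000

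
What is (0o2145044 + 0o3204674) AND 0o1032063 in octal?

0o1010040

Add column by column in base 8, right to left:
  4+4 = 0 carry 1
  4+7+1 = 4 carry 1
  0+6+1 = 7
  5+4 = 1 carry 1
  4+0+1 = 5
  1+2 = 3
  2+3 = 5
Sum = 0o5351740; now AND with 0o1032063:
  5&1=1, 3&0=0, 5&3=1, 1&2=0, 7&0=0, 4&6=4, 0&3=0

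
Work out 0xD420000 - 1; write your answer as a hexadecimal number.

0xD41FFFF

The trailing 4 digits are 0, so subtracting 1 borrows through: they become F and the next digit up decrements.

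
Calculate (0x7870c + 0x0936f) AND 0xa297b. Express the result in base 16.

0x8087b

Add column by column in base 16, right to left:
  c+f = b carry 1
  0+6+1 = 7
  7+3 = a
  8+9 = 1 carry 1
  7+0+1 = 8
Sum = 0x81a7b; now AND with 0xa297b:
  8&a=8, 1&2=0, a&9=8, 7&7=7, b&b=b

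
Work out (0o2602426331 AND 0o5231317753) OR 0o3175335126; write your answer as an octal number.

0o2602426331 AND 0o5231317753 = 0o0200006311.
Then OR with 0o3175335126.

0o3375337337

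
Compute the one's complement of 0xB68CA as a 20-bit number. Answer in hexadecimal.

0x49735

Each hex digit d becomes F−d:
  B→4, 6→9, 8→7, C→3, A→5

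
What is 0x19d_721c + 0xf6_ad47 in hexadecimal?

Add column by column in base 16, right to left:
  c+7 = 3 carry 1
  1+4+1 = 6
  2+d = f
  7+a = 1 carry 1
  d+6+1 = 4 carry 1
  9+f+1 = 9 carry 1
  1+0+1 = 2

0x2941f63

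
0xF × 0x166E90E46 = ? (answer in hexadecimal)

Multiply each base-16 digit by 15, carrying:
  6×15 = 90 → write A carry 5
  4×15+5 = 65 → write 1 carry 4
  E×15+4 = 214 → write 6 carry 13
  0×15+13 = 13 → write D
  9×15 = 135 → write 7 carry 8
  E×15+8 = 218 → write A carry 13
  6×15+13 = 103 → write 7 carry 6
  6×15+6 = 96 → write 0 carry 6
  1×15+6 = 21 → write 5 carry 1
  remaining carry: 1

0x1507A7D61A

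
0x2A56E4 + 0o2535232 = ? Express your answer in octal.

0o15210576

0x2A56E4 = 0o12453344 in octal.
Add column by column in base 8, right to left:
  4+2 = 6
  4+3 = 7
  3+2 = 5
  3+5 = 0 carry 1
  5+3+1 = 1 carry 1
  4+5+1 = 2 carry 1
  2+2+1 = 5
  1+0 = 1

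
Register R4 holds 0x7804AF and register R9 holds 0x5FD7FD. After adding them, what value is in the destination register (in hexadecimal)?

0xD7DCAC

Add column by column in base 16, right to left:
  F+D = C carry 1
  A+F+1 = A carry 1
  4+7+1 = C
  0+D = D
  8+F = 7 carry 1
  7+5+1 = D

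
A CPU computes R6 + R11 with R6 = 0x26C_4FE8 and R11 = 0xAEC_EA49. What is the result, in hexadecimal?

0xD593A31

Add column by column in base 16, right to left:
  8+9 = 1 carry 1
  E+4+1 = 3 carry 1
  F+A+1 = A carry 1
  4+E+1 = 3 carry 1
  C+C+1 = 9 carry 1
  6+E+1 = 5 carry 1
  2+A+1 = D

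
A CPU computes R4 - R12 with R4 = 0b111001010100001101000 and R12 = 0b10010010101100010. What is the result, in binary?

0b110111000001100000110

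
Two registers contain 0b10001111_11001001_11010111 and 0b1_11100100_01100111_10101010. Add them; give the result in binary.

Add column by column in base 2, right to left:
  1+0 = 1
  1+1 = 0 carry 1
  1+0+1 = 0 carry 1
  0+1+1 = 0 carry 1
  1+0+1 = 0 carry 1
  0+1+1 = 0 carry 1
  1+0+1 = 0 carry 1
  1+1+1 = 1 carry 1
  1+1+1 = 1 carry 1
  0+1+1 = 0 carry 1
  0+1+1 = 0 carry 1
  1+0+1 = 0 carry 1
  0+0+1 = 1
  0+1 = 1
  1+1 = 0 carry 1
  1+0+1 = 0 carry 1
  1+0+1 = 0 carry 1
  1+0+1 = 0 carry 1
  1+1+1 = 1 carry 1
  1+0+1 = 0 carry 1
  0+0+1 = 1
  0+1 = 1
  0+1 = 1
  1+1 = 0 carry 1
  0+1+1 = 0 carry 1
  final carry 1

0b10011101000011000110000001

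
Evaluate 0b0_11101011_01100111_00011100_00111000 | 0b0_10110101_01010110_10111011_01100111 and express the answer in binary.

0b011111111011101111011111101111111

OR bit by bit (1 where either bit is 1):
  011101011011001110001110000111000
| 010110101010101101011101101100111
= 011111111011101111011111101111111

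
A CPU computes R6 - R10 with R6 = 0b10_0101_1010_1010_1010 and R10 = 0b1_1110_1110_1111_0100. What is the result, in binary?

0b110101110110110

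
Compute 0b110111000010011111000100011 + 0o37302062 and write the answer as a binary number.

0b111010111101100001001010101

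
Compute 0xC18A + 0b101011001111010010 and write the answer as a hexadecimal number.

0x3755C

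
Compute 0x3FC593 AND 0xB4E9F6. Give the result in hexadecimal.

AND each hex digit independently (no carries):
  3&B=3, F&4=4, C&E=C, 5&9=1, 9&F=9, 3&6=2

0x34C192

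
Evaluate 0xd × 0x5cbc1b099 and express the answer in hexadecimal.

0x4b58d5f7c5

Multiply each base-16 digit by 13, carrying:
  9×13 = 117 → write 5 carry 7
  9×13+7 = 124 → write c carry 7
  0×13+7 = 7 → write 7
  b×13 = 143 → write f carry 8
  1×13+8 = 21 → write 5 carry 1
  c×13+1 = 157 → write d carry 9
  b×13+9 = 152 → write 8 carry 9
  c×13+9 = 165 → write 5 carry 10
  5×13+10 = 75 → write b carry 4
  remaining carry: 4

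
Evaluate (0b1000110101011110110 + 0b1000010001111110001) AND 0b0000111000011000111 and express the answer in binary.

0b11000111

Add column by column in base 2, right to left:
  0+1 = 1
  1+0 = 1
  1+0 = 1
  0+0 = 0
  1+1 = 0 carry 1
  1+1+1 = 1 carry 1
  1+1+1 = 1 carry 1
  1+1+1 = 1 carry 1
  0+1+1 = 0 carry 1
  1+1+1 = 1 carry 1
  0+0+1 = 1
  1+0 = 1
  0+0 = 0
  1+1 = 0 carry 1
  1+0+1 = 0 carry 1
  0+0+1 = 1
  0+0 = 0
  0+0 = 0
  1+1 = 0 carry 1
  final carry 1
Sum = 0b10001000111011100111; now AND with 0b0000111000011000111:
  10001000111011100111
& 00000111000011000111
= 00000000000011000111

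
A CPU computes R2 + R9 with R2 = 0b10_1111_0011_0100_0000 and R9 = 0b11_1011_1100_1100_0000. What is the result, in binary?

0b1101011000000000000

Add column by column in base 2, right to left:
  0+0 = 0
  0+0 = 0
  0+0 = 0
  0+0 = 0
  0+0 = 0
  0+0 = 0
  1+1 = 0 carry 1
  0+1+1 = 0 carry 1
  1+0+1 = 0 carry 1
  1+0+1 = 0 carry 1
  0+1+1 = 0 carry 1
  0+1+1 = 0 carry 1
  1+1+1 = 1 carry 1
  1+1+1 = 1 carry 1
  1+0+1 = 0 carry 1
  1+1+1 = 1 carry 1
  0+1+1 = 0 carry 1
  1+1+1 = 1 carry 1
  final carry 1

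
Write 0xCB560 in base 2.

0b11001011010101100000

Expand each hex digit to 4 bits: C=1100 B=1011 5=0101 6=0110 0=0000.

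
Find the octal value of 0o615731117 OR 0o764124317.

OR each oct digit independently (no carries):
  6|7=7, 1|6=7, 5|4=5, 7|1=7, 3|2=3, 1|4=5, 1|3=3, 1|1=1, 7|7=7

0o775735317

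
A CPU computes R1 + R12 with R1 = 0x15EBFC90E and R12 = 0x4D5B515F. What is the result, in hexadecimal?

0x1AC1B1A6D

Add column by column in base 16, right to left:
  E+F = D carry 1
  0+5+1 = 6
  9+1 = A
  C+5 = 1 carry 1
  F+B+1 = B carry 1
  B+5+1 = 1 carry 1
  E+D+1 = C carry 1
  5+4+1 = A
  1+0 = 1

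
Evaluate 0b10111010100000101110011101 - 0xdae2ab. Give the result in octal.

0o203624362

0b10111010100000101110011101 = 0o272405635 in octal.
0xdae2ab = 0o66561253 in octal.
Subtract column by column in base 8:
  5-3 → 2
  3-5 → 6 (borrow)
  6-2-1 → 3
  5-1 → 4
  0-6 → 2 (borrow)
  4-5-1 → 6 (borrow)
  2-6-1 → 3 (borrow)
  7-6-1 → 0
  2-0 → 2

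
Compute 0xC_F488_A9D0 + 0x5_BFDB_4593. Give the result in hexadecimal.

0x12B463EF63

Add column by column in base 16, right to left:
  0+3 = 3
  D+9 = 6 carry 1
  9+5+1 = F
  A+4 = E
  8+B = 3 carry 1
  8+D+1 = 6 carry 1
  4+F+1 = 4 carry 1
  F+B+1 = B carry 1
  C+5+1 = 2 carry 1
  final carry 1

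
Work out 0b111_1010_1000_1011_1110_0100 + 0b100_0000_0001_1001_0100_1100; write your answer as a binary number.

Add column by column in base 2, right to left:
  0+0 = 0
  0+0 = 0
  1+1 = 0 carry 1
  0+1+1 = 0 carry 1
  0+0+1 = 1
  1+0 = 1
  1+1 = 0 carry 1
  1+0+1 = 0 carry 1
  1+1+1 = 1 carry 1
  1+0+1 = 0 carry 1
  0+0+1 = 1
  1+1 = 0 carry 1
  0+1+1 = 0 carry 1
  0+0+1 = 1
  0+0 = 0
  1+0 = 1
  0+0 = 0
  1+0 = 1
  0+0 = 0
  1+0 = 1
  1+0 = 1
  1+0 = 1
  1+1 = 0 carry 1
  final carry 1

0b101110101010010100110000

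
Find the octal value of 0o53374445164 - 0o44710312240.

0o6464132724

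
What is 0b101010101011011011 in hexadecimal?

0x2AADB

Group the bits into nibbles: 0010 1010 1010 1101 1011 → 2AADB.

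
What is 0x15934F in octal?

Expand each hex digit to 4 bits: 1=0001 5=0101 9=1001 3=0011 4=0100 F=1111.
Group the bits in threes: 101 011 001 001 101 001 111 → 5311517.

0o5311517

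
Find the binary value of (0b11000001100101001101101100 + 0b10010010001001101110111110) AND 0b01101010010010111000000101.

0b1000010000010111000000000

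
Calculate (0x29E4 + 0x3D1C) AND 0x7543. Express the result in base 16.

0x6500

Add column by column in base 16, right to left:
  4+C = 0 carry 1
  E+1+1 = 0 carry 1
  9+D+1 = 7 carry 1
  2+3+1 = 6
Sum = 0x6700; now AND with 0x7543:
  6&7=6, 7&5=5, 0&4=0, 0&3=0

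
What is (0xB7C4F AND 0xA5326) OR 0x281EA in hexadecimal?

0xAD1EE

0xB7C4F AND 0xA5326 = 0xA5006.
Then OR with 0x281EA.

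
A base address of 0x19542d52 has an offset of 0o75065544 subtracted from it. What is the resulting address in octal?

0x19542d52 = 0o3125026522 in octal.
Subtract column by column in base 8:
  2-4 → 6 (borrow)
  2-4-1 → 5 (borrow)
  5-5-1 → 7 (borrow)
  6-5-1 → 0
  2-6 → 4 (borrow)
  0-0-1 → 7 (borrow)
  5-5-1 → 7 (borrow)
  2-7-1 → 2 (borrow)
  1-0-1 → 0
  3-0 → 3

0o3027740756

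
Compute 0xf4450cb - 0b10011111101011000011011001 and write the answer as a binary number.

0xf4450cb = 0b1111010001000101000011001011 in binary.
Subtract column by column in base 2:
  1-1 → 0
  1-0 → 1
  0-0 → 0
  1-1 → 0
  0-1 → 1 (borrow)
  0-0-1 → 1 (borrow)
  1-1-1 → 1 (borrow)
  1-1-1 → 1 (borrow)
  0-0-1 → 1 (borrow)
  0-0-1 → 1 (borrow)
  0-0-1 → 1 (borrow)
  0-0-1 → 1 (borrow)
  1-1-1 → 1 (borrow)
  0-1-1 → 0 (borrow)
  1-0-1 → 0
  0-1 → 1 (borrow)
  0-0-1 → 1 (borrow)
  0-1-1 → 0 (borrow)
  1-1-1 → 1 (borrow)
  0-1-1 → 0 (borrow)
  0-1-1 → 0 (borrow)
  0-1-1 → 0 (borrow)
  1-1-1 → 1 (borrow)
  0-0-1 → 1 (borrow)
  1-0-1 → 0
  1-1 → 0
  1-0 → 1
  1-0 → 1

0b1100110001011001111111110010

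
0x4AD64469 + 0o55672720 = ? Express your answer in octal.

0x4AD64469 = 0o11265442151 in octal.
Add column by column in base 8, right to left:
  1+0 = 1
  5+2 = 7
  1+7 = 0 carry 1
  2+2+1 = 5
  4+7 = 3 carry 1
  4+6+1 = 3 carry 1
  5+5+1 = 3 carry 1
  6+5+1 = 4 carry 1
  2+0+1 = 3
  1+0 = 1
  1+0 = 1

0o11343335071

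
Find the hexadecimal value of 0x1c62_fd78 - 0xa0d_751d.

0x1255885b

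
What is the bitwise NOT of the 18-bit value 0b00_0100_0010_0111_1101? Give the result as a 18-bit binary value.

0b111011110110000010

Invert each bit: 000100001001111101 → 111011110110000010.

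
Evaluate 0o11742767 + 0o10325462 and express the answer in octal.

0o22270451

Add column by column in base 8, right to left:
  7+2 = 1 carry 1
  6+6+1 = 5 carry 1
  7+4+1 = 4 carry 1
  2+5+1 = 0 carry 1
  4+2+1 = 7
  7+3 = 2 carry 1
  1+0+1 = 2
  1+1 = 2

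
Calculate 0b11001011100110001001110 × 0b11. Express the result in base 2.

0b1001100010110010011101010

Multiply each base-2 digit by 3, carrying:
  0×3 = 0 → write 0
  1×3 = 3 → write 1 carry 1
  1×3+1 = 4 → write 0 carry 2
  1×3+2 = 5 → write 1 carry 2
  0×3+2 = 2 → write 0 carry 1
  0×3+1 = 1 → write 1
  1×3 = 3 → write 1 carry 1
  0×3+1 = 1 → write 1
  0×3 = 0 → write 0
  0×3 = 0 → write 0
  1×3 = 3 → write 1 carry 1
  1×3+1 = 4 → write 0 carry 2
  0×3+2 = 2 → write 0 carry 1
  0×3+1 = 1 → write 1
  1×3 = 3 → write 1 carry 1
  1×3+1 = 4 → write 0 carry 2
  1×3+2 = 5 → write 1 carry 2
  0×3+2 = 2 → write 0 carry 1
  1×3+1 = 4 → write 0 carry 2
  0×3+2 = 2 → write 0 carry 1
  0×3+1 = 1 → write 1
  1×3 = 3 → write 1 carry 1
  1×3+1 = 4 → write 0 carry 2
  remaining carry: 10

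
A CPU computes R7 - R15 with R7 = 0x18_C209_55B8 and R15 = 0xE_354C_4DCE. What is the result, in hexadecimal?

0xA8CBD07EA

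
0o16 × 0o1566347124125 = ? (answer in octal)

0o30172244232246

Multiply each base-8 digit by 14, carrying:
  5×14 = 70 → write 6 carry 8
  2×14+8 = 36 → write 4 carry 4
  1×14+4 = 18 → write 2 carry 2
  4×14+2 = 58 → write 2 carry 7
  2×14+7 = 35 → write 3 carry 4
  1×14+4 = 18 → write 2 carry 2
  7×14+2 = 100 → write 4 carry 12
  4×14+12 = 68 → write 4 carry 8
  3×14+8 = 50 → write 2 carry 6
  6×14+6 = 90 → write 2 carry 11
  6×14+11 = 95 → write 7 carry 11
  5×14+11 = 81 → write 1 carry 10
  1×14+10 = 24 → write 0 carry 3
  remaining carry: 3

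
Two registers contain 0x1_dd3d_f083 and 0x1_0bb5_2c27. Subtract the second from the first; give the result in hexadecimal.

0xd188c45c

Subtract column by column in base 16:
  3-7 → c (borrow)
  8-2-1 → 5
  0-c → 4 (borrow)
  f-2-1 → c
  d-5 → 8
  3-b → 8 (borrow)
  d-b-1 → 1
  d-0 → d
  1-1 → 0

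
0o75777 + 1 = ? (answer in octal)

0o76000

The trailing 3 digits are 7 (max in base 8), so adding 1 cascades: they roll to 0 and the next digit up increments.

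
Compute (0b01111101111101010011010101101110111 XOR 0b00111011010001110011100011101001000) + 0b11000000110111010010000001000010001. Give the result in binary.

First 0b01111101111101010011010101101110111 XOR 0b00111011010001110011100011101001000 = 0b01000110101100100000110110000111111.
Add column by column in base 2, right to left:
  1+1 = 0 carry 1
  1+0+1 = 0 carry 1
  1+0+1 = 0 carry 1
  1+0+1 = 0 carry 1
  1+1+1 = 1 carry 1
  1+0+1 = 0 carry 1
  0+0+1 = 1
  0+0 = 0
  0+0 = 0
  0+1 = 1
  1+0 = 1
  1+0 = 1
  0+0 = 0
  1+0 = 1
  1+0 = 1
  0+0 = 0
  0+1 = 1
  0+0 = 0
  0+0 = 0
  0+1 = 1
  1+0 = 1
  0+1 = 1
  0+1 = 1
  1+1 = 0 carry 1
  1+0+1 = 0 carry 1
  0+1+1 = 0 carry 1
  1+1+1 = 1 carry 1
  0+0+1 = 1
  1+0 = 1
  1+0 = 1
  0+0 = 0
  0+0 = 0
  0+0 = 0
  1+1 = 0 carry 1
  0+1+1 = 0 carry 1
  final carry 1

0b100000111100011110010110111001010000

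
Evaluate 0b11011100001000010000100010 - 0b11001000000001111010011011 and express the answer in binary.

0b10100000110010110000111

Subtract column by column in base 2:
  0-1 → 1 (borrow)
  1-1-1 → 1 (borrow)
  0-0-1 → 1 (borrow)
  0-1-1 → 0 (borrow)
  0-1-1 → 0 (borrow)
  1-0-1 → 0
  0-0 → 0
  0-1 → 1 (borrow)
  0-0-1 → 1 (borrow)
  0-1-1 → 0 (borrow)
  1-1-1 → 1 (borrow)
  0-1-1 → 0 (borrow)
  0-1-1 → 0 (borrow)
  0-0-1 → 1 (borrow)
  0-0-1 → 1 (borrow)
  1-0-1 → 0
  0-0 → 0
  0-0 → 0
  0-0 → 0
  0-0 → 0
  1-0 → 1
  1-1 → 0
  1-0 → 1
  0-0 → 0
  1-1 → 0
  1-1 → 0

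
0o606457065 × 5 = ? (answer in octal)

0o3640753411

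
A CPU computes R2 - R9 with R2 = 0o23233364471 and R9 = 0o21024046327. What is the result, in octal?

Subtract column by column in base 8:
  1-7 → 2 (borrow)
  7-2-1 → 4
  4-3 → 1
  4-6 → 6 (borrow)
  6-4-1 → 1
  3-0 → 3
  3-4 → 7 (borrow)
  3-2-1 → 0
  2-0 → 2
  3-1 → 2
  2-2 → 0

0o2207316142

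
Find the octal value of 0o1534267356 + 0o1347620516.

0o3104110074

Add column by column in base 8, right to left:
  6+6 = 4 carry 1
  5+1+1 = 7
  3+5 = 0 carry 1
  7+0+1 = 0 carry 1
  6+2+1 = 1 carry 1
  2+6+1 = 1 carry 1
  4+7+1 = 4 carry 1
  3+4+1 = 0 carry 1
  5+3+1 = 1 carry 1
  1+1+1 = 3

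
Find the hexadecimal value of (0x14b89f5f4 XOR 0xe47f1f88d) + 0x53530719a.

First 0x14b89f5f4 XOR 0xe47f1f88d = 0xf0c780d79.
Add column by column in base 16, right to left:
  9+a = 3 carry 1
  7+9+1 = 1 carry 1
  d+1+1 = f
  0+7 = 7
  8+0 = 8
  7+3 = a
  c+5 = 1 carry 1
  0+3+1 = 4
  f+5 = 4 carry 1
  final carry 1

0x1441a87f13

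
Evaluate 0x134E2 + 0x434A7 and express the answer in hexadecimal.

0x56989

Add column by column in base 16, right to left:
  2+7 = 9
  E+A = 8 carry 1
  4+4+1 = 9
  3+3 = 6
  1+4 = 5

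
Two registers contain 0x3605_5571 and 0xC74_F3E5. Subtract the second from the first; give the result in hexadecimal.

0x2990618C

Subtract column by column in base 16:
  1-5 → C (borrow)
  7-E-1 → 8 (borrow)
  5-3-1 → 1
  5-F → 6 (borrow)
  5-4-1 → 0
  0-7 → 9 (borrow)
  6-C-1 → 9 (borrow)
  3-0-1 → 2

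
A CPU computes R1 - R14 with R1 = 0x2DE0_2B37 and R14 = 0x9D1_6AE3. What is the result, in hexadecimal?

0x240EC054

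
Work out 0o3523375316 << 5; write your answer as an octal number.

0o165157654700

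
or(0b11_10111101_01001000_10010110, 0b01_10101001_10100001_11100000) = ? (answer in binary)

0b11101111011110100111110110

OR bit by bit (1 where either bit is 1):
  11101111010100100010010110
| 01101010011010000111100000
= 11101111011110100111110110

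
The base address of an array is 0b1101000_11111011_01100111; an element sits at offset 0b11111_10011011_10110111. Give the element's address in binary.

0b100010001001011100011110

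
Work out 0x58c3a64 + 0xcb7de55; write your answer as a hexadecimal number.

0x124418b9

Add column by column in base 16, right to left:
  4+5 = 9
  6+5 = b
  a+e = 8 carry 1
  3+d+1 = 1 carry 1
  c+7+1 = 4 carry 1
  8+b+1 = 4 carry 1
  5+c+1 = 2 carry 1
  final carry 1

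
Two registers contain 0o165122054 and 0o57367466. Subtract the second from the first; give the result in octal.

Subtract column by column in base 8:
  4-6 → 6 (borrow)
  5-6-1 → 6 (borrow)
  0-4-1 → 3 (borrow)
  2-7-1 → 2 (borrow)
  2-6-1 → 3 (borrow)
  1-3-1 → 5 (borrow)
  5-7-1 → 5 (borrow)
  6-5-1 → 0
  1-0 → 1

0o105532366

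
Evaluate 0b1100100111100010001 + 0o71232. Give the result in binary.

0b1101100000110101011

0o71232 = 0b111001010011010 in binary.
Add column by column in base 2, right to left:
  1+0 = 1
  0+1 = 1
  0+0 = 0
  0+1 = 1
  1+1 = 0 carry 1
  0+0+1 = 1
  0+0 = 0
  0+1 = 1
  1+0 = 1
  1+1 = 0 carry 1
  1+0+1 = 0 carry 1
  1+0+1 = 0 carry 1
  0+1+1 = 0 carry 1
  0+1+1 = 0 carry 1
  1+1+1 = 1 carry 1
  0+0+1 = 1
  0+0 = 0
  1+0 = 1
  1+0 = 1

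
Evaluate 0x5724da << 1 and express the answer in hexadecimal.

0xae49b4

1 bits is not a whole number of base-16 digits; in binary: 10101110010010011011010 << 1 = 101011100100100110110100.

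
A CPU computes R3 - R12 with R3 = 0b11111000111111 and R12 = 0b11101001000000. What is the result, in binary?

0b1111111111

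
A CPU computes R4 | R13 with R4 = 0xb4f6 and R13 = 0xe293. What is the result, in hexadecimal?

0xf6f7

OR each hex digit independently (no carries):
  b|e=f, 4|2=6, f|9=f, 6|3=7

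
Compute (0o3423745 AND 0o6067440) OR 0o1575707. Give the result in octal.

0o3577747

0o3423745 AND 0o6067440 = 0o2023440.
Then OR with 0o1575707.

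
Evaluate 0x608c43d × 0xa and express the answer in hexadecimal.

0x3c57aa62

Multiply each base-16 digit by 10, carrying:
  d×10 = 130 → write 2 carry 8
  3×10+8 = 38 → write 6 carry 2
  4×10+2 = 42 → write a carry 2
  c×10+2 = 122 → write a carry 7
  8×10+7 = 87 → write 7 carry 5
  0×10+5 = 5 → write 5
  6×10 = 60 → write c carry 3
  remaining carry: 3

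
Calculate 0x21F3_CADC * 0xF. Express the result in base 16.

Multiply each base-16 digit by 15, carrying:
  C×15 = 180 → write 4 carry 11
  D×15+11 = 206 → write E carry 12
  A×15+12 = 162 → write 2 carry 10
  C×15+10 = 190 → write E carry 11
  3×15+11 = 56 → write 8 carry 3
  F×15+3 = 228 → write 4 carry 14
  1×15+14 = 29 → write D carry 1
  2×15+1 = 31 → write F carry 1
  remaining carry: 1

0x1FD48E2E4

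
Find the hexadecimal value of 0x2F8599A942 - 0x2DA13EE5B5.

Subtract column by column in base 16:
  2-5 → D (borrow)
  4-B-1 → 8 (borrow)
  9-5-1 → 3
  A-E → C (borrow)
  9-E-1 → A (borrow)
  9-3-1 → 5
  5-1 → 4
  8-A → E (borrow)
  F-D-1 → 1
  2-2 → 0

0x1E45AC38D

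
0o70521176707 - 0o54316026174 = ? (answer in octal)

0o14203150513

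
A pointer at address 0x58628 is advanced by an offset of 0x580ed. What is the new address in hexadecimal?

Add column by column in base 16, right to left:
  8+d = 5 carry 1
  2+e+1 = 1 carry 1
  6+0+1 = 7
  8+8 = 0 carry 1
  5+5+1 = b

0xb0715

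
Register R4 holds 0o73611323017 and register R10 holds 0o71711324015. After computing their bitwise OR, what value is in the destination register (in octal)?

OR each oct digit independently (no carries):
  7|7=7, 3|1=3, 6|7=7, 1|1=1, 1|1=1, 3|3=3, 2|2=2, 3|4=7, 0|0=0, 1|1=1, 7|5=7

0o73711327017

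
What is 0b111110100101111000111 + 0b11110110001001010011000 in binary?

0b100110100101111001011111

Add column by column in base 2, right to left:
  1+0 = 1
  1+0 = 1
  1+0 = 1
  0+1 = 1
  0+1 = 1
  0+0 = 0
  1+0 = 1
  1+1 = 0 carry 1
  1+0+1 = 0 carry 1
  1+1+1 = 1 carry 1
  0+0+1 = 1
  1+0 = 1
  0+1 = 1
  0+0 = 0
  1+0 = 1
  0+0 = 0
  1+1 = 0 carry 1
  1+1+1 = 1 carry 1
  1+0+1 = 0 carry 1
  1+1+1 = 1 carry 1
  1+1+1 = 1 carry 1
  0+1+1 = 0 carry 1
  0+1+1 = 0 carry 1
  final carry 1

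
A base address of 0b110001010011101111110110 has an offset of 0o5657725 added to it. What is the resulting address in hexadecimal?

0b110001010011101111110110 = 0xC53BF6 in hexadecimal.
0o5657725 = 0x175FD5 in hexadecimal.
Add column by column in base 16, right to left:
  6+5 = B
  F+D = C carry 1
  B+F+1 = B carry 1
  3+5+1 = 9
  5+7 = C
  C+1 = D

0xDC9BCB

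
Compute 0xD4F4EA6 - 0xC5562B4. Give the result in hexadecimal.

0xF9EBF2

Subtract column by column in base 16:
  6-4 → 2
  A-B → F (borrow)
  E-2-1 → B
  4-6 → E (borrow)
  F-5-1 → 9
  4-5 → F (borrow)
  D-C-1 → 0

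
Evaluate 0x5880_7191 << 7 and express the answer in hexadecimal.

0x2C4038C880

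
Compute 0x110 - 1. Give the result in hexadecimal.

The trailing 1 digit is 0, so subtracting 1 borrows through: they become F and the next digit up decrements.

0x10F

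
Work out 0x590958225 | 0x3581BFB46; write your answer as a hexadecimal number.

0x7D89FFB67

OR each hex digit independently (no carries):
  5|3=7, 9|5=D, 0|8=8, 9|1=9, 5|B=F, 8|F=F, 2|B=B, 2|4=6, 5|6=7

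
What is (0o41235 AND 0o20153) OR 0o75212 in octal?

0o41235 AND 0o20153 = 0o00011.
Then OR with 0o75212.

0o75213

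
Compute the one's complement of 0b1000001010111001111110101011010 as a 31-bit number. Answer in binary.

Invert each bit: 1000001010111001111110101011010 → 0111110101000110000001010100101.

0b0111110101000110000001010100101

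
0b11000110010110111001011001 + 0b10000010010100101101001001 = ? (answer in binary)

Add column by column in base 2, right to left:
  1+1 = 0 carry 1
  0+0+1 = 1
  0+0 = 0
  1+1 = 0 carry 1
  1+0+1 = 0 carry 1
  0+0+1 = 1
  1+1 = 0 carry 1
  0+0+1 = 1
  0+1 = 1
  1+1 = 0 carry 1
  1+0+1 = 0 carry 1
  1+1+1 = 1 carry 1
  0+0+1 = 1
  1+0 = 1
  1+1 = 0 carry 1
  0+0+1 = 1
  1+1 = 0 carry 1
  0+0+1 = 1
  0+0 = 0
  1+1 = 0 carry 1
  1+0+1 = 0 carry 1
  0+0+1 = 1
  0+0 = 0
  0+0 = 0
  1+0 = 1
  1+1 = 0 carry 1
  final carry 1

0b101001000101011100110100010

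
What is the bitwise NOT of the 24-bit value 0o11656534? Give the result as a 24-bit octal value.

0o66121243

Each oct digit d becomes 7−d:
  1→6, 1→6, 6→1, 5→2, 6→1, 5→2, 3→4, 4→3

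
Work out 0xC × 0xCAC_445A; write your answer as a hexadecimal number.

0x98133438

Multiply each base-16 digit by 12, carrying:
  A×12 = 120 → write 8 carry 7
  5×12+7 = 67 → write 3 carry 4
  4×12+4 = 52 → write 4 carry 3
  4×12+3 = 51 → write 3 carry 3
  C×12+3 = 147 → write 3 carry 9
  A×12+9 = 129 → write 1 carry 8
  C×12+8 = 152 → write 8 carry 9
  remaining carry: 9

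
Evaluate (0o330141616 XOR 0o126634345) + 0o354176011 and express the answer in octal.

First 0o330141616 XOR 0o126634345 = 0o216775553.
Add column by column in base 8, right to left:
  3+1 = 4
  5+1 = 6
  5+0 = 5
  5+6 = 3 carry 1
  7+7+1 = 7 carry 1
  7+1+1 = 1 carry 1
  6+4+1 = 3 carry 1
  1+5+1 = 7
  2+3 = 5

0o573173564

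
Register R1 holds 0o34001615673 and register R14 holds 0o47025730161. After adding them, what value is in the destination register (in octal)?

0o103027546054

Add column by column in base 8, right to left:
  3+1 = 4
  7+6 = 5 carry 1
  6+1+1 = 0 carry 1
  5+0+1 = 6
  1+3 = 4
  6+7 = 5 carry 1
  1+5+1 = 7
  0+2 = 2
  0+0 = 0
  4+7 = 3 carry 1
  3+4+1 = 0 carry 1
  final carry 1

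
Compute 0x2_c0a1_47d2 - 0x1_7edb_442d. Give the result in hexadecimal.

Subtract column by column in base 16:
  2-d → 5 (borrow)
  d-2-1 → a
  7-4 → 3
  4-4 → 0
  1-b → 6 (borrow)
  a-d-1 → c (borrow)
  0-e-1 → 1 (borrow)
  c-7-1 → 4
  2-1 → 1

0x141c603a5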